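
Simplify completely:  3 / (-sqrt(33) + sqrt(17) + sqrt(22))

Group as (sqrt(17) + sqrt(22)) - sqrt(33); multiply by (sqrt(17) + sqrt(22)) + sqrt(33), then rationalise the remaining surd.

(-9*sqrt(33) + 42*sqrt(22) + 57*sqrt(17) + 33*sqrt(102))/730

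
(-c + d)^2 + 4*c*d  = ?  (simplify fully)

(c + d)^2

Expanding gives c^2 + 2*c*d + d^2, a perfect square.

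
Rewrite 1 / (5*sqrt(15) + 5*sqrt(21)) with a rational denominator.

(-sqrt(15) + sqrt(21))/30

Multiply numerator and denominator by -5*sqrt(21) + 5*sqrt(15).
Denominator becomes -150; numerator becomes -5*sqrt(21) + 5*sqrt(15).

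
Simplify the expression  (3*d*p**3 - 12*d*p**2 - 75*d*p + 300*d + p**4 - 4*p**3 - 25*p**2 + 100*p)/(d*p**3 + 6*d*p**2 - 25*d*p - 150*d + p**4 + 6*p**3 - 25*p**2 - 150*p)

(3*d*p - 12*d + p**2 - 4*p)/(d*p + 6*d + p**2 + 6*p)

Factor: 3*d*p**3 - 12*d*p**2 - 75*d*p + 300*d + p**4 - 4*p**3 - 25*p**2 + 100*p = (p + 5)*(3*d + p)*(p - 5)*(p - 4);  d*p**3 + 6*d*p**2 - 25*d*p - 150*d + p**4 + 6*p**3 - 25*p**2 - 150*p = (d + p)*(p + 5)*(p - 5)*(p + 6)
Cancel the common factors (p - 5), (p + 5).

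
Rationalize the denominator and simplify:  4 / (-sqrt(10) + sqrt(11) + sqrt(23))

Group as (sqrt(11) + sqrt(23)) - sqrt(10); multiply by (sqrt(11) + sqrt(23)) + sqrt(10), then rationalise the remaining surd.

(-24*sqrt(10) - 2*sqrt(23) + 22*sqrt(11) + 2*sqrt(2530))/109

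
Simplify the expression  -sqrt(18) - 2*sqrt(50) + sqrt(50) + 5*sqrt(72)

sqrt(18) = 3*sqrt(2); 2*sqrt(50) = 10*sqrt(2); sqrt(50) = 5*sqrt(2); 5*sqrt(72) = 30*sqrt(2)
Combine: (-3 - 10 + 5 + 30)·sqrt(2) = 22*sqrt(2)

22*sqrt(2)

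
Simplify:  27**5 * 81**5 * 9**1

27**5 = 3**15; 81**5 = 3**20; 9**1 = 3**2
Combine exponents: 3**37

3**37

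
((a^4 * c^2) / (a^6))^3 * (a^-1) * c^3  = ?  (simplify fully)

Inside the bracket: (a^-2) * c^2
Raise to the power 3: (a^-6) * c^6
Multiply by (a^-1) * c^3: add exponents.

c^9/a^7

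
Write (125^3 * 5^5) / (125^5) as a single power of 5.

125^3 = 5^9; 5^5 = 5^5; 125^5 = 5^15
Combine exponents: 5^(-1)

5^(-1)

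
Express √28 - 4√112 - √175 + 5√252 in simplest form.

√28 = 2*√7; 4√112 = 16*√7; √175 = 5*√7; 5√252 = 30*√7
Combine: (2 - 16 - 5 + 30)·√7 = 11*√7

11*√7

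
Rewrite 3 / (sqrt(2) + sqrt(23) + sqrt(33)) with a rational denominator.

(-sqrt(1518) - 4*sqrt(33) + 6*sqrt(23) + 27*sqrt(2))/20

Group as (sqrt(2) + sqrt(33)) + sqrt(23); multiply by (sqrt(2) + sqrt(33)) - sqrt(23), then rationalise the remaining surd.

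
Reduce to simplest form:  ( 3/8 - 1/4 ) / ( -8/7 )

Numerator: 3/8 - 1/4 = 1/8
Denominator: -8/7 = -8/7
Divide: (1/8) · (-7/8) = -7/64

-7/64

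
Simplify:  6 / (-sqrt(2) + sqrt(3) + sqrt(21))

(-30*sqrt(3) - 9*sqrt(14) + 33*sqrt(2) + 24*sqrt(21))/58

Group as (sqrt(3) + sqrt(21)) - sqrt(2); multiply by (sqrt(3) + sqrt(21)) + sqrt(2), then rationalise the remaining surd.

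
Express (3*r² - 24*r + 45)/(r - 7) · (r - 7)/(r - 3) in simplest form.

Factor: 3*r² - 24*r + 45 = 3·(r - 5)·(r - 3)
Cancel the common factors (r - 7), (r - 3).

3*r - 15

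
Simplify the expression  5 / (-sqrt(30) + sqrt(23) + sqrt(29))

(-55*sqrt(30) + 60*sqrt(29) + 90*sqrt(23) + 5*sqrt(20010))/1092

Group as (sqrt(23) + sqrt(29)) - sqrt(30); multiply by (sqrt(23) + sqrt(29)) + sqrt(30), then rationalise the remaining surd.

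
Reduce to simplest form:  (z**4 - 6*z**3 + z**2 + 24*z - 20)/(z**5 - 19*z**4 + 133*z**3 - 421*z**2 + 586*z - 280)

(z + 2)/(z**2 - 11*z + 28)

Factor: z**4 - 6*z**3 + z**2 + 24*z - 20 = (z - 2)*(z - 5)*(z - 1)*(z + 2);  z**5 - 19*z**4 + 133*z**3 - 421*z**2 + 586*z - 280 = (z - 4)*(z - 1)*(z - 7)*(z - 2)*(z - 5)
Cancel the common factors (z - 1), (z - 5), (z - 2).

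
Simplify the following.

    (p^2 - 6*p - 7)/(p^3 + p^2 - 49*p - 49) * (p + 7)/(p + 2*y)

Factor: p^2 - 6*p - 7 = (p + 1)*(p - 7);  p^3 + p^2 - 49*p - 49 = (p + 7)*(p + 1)*(p - 7)
Cancel the common factors (p - 7), (p + 1), (p + 7).

1/(p + 2*y)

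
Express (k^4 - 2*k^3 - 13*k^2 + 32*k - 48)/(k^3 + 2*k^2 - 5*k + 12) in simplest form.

Factor: k^4 - 2*k^3 - 13*k^2 + 32*k - 48 = (k - 4)*(k^2 - 2*k + 3)*(k + 4);  k^3 + 2*k^2 - 5*k + 12 = (k^2 - 2*k + 3)*(k + 4)
Cancel the common factors (k^2 - 2*k + 3), (k + 4).

k - 4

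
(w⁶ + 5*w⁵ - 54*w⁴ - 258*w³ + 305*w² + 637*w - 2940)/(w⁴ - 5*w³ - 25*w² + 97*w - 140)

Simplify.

w² + 10*w + 21

Factor: w⁶ + 5*w⁵ - 54*w⁴ - 258*w³ + 305*w² + 637*w - 2940 = (w - 7)·(w + 3)·(w + 7)·(w + 5)·(w² - 3*w + 4);  w⁴ - 5*w³ - 25*w² + 97*w - 140 = (w - 7)·(w² - 3*w + 4)·(w + 5)
Cancel the common factors (w² - 3*w + 4), (w + 5), (w - 7).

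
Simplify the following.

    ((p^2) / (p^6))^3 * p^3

p^(-9)

Inside the bracket: (p^-4)
Raise to the power 3: (p^-12)
Multiply by p^3: add exponents.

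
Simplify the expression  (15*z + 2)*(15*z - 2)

Product of conjugates: (P+Q)(P-Q) = P**2 - Q**2.

225*z**2 - 4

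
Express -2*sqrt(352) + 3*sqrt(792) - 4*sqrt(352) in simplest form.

2*sqrt(352) = 8*sqrt(22); 3*sqrt(792) = 18*sqrt(22); 4*sqrt(352) = 16*sqrt(22)
Combine: (-8 + 18 - 16)·sqrt(22) = -6*sqrt(22)

-6*sqrt(22)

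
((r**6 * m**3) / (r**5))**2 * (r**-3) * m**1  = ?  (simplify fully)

m**7/r

Inside the bracket: r**1 * m**3
Raise to the power 2: r**2 * m**6
Multiply by (r**-3) * m**1: add exponents.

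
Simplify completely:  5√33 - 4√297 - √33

-8*√33

5√33 = 5*√33; 4√297 = 12*√33; √33 = √33
Combine: (5 - 12 - 1)·√33 = -8*√33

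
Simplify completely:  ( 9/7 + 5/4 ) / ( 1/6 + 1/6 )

213/28

Numerator: 9/7 + 5/4 = 71/28
Denominator: 1/6 + 1/6 = 1/3
Divide: (71/28) · (3) = 213/28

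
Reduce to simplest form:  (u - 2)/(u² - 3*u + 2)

1/(u - 1)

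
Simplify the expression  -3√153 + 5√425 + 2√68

3√153 = 9*√17; 5√425 = 25*√17; 2√68 = 4*√17
Combine: (-9 + 25 + 4)·√17 = 20*√17

20*√17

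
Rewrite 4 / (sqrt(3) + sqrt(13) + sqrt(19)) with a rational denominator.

(-8*sqrt(741) - 12*sqrt(19) + 36*sqrt(13) + 116*sqrt(3))/147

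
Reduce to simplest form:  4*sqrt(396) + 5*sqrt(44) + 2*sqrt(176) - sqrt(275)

37*sqrt(11)

4*sqrt(396) = 24*sqrt(11); 5*sqrt(44) = 10*sqrt(11); 2*sqrt(176) = 8*sqrt(11); sqrt(275) = 5*sqrt(11)
Combine: (24 + 10 + 8 - 5)·sqrt(11) = 37*sqrt(11)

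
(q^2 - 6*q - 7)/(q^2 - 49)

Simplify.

(q + 1)/(q + 7)

Factor: q^2 - 6*q - 7 = (q + 1)*(q - 7);  q^2 - 49 = (q - 7)*(q + 7)
Cancel the common factor (q - 7).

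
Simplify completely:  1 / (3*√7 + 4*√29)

(-3*√7 + 4*√29)/401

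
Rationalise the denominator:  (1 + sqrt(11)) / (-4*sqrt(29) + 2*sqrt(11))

(-2*sqrt(319) - 11 - 2*sqrt(29) - sqrt(11))/210

Multiply numerator and denominator by 2*sqrt(11) + 4*sqrt(29).
Denominator becomes -420; numerator becomes 2*sqrt(11) + 4*sqrt(29) + 22 + 4*sqrt(319).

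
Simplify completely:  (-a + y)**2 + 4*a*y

Expanding gives a**2 + 2*a*y + y**2, a perfect square.

(a + y)**2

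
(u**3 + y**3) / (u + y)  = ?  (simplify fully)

u**2 - u*y + y**2

Factor as (a+b)(a**2-ab+b**2) with a=y, b=u.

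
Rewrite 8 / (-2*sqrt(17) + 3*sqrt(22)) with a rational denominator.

Multiply numerator and denominator by 2*sqrt(17) + 3*sqrt(22).
Denominator becomes 130; numerator becomes 16*sqrt(17) + 24*sqrt(22).

(8*sqrt(17) + 12*sqrt(22))/65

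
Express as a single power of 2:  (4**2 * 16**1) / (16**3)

2**(-4)

4**2 = 2**4; 16**1 = 2**4; 16**3 = 2**12
Combine exponents: 2**(-4)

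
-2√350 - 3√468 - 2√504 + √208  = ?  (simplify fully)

2√350 = 10*√14; 3√468 = 18*√13; 2√504 = 12*√14; √208 = 4*√13

-22*√14 - 14*√13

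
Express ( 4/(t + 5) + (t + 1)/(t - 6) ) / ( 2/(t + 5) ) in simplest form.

(t^2 + 10*t - 19)/(2*t - 12)

Numerator: 4/(t + 5) + (t + 1)/(t - 6) = (t^2 + 10*t - 19)/(t^2 - t - 30)
Denominator: 2/(t + 5) = 2/(t + 5)
Divide: ((t^2 + 10*t - 19)/(t^2 - t - 30)) · (t/2 + 5/2) = (t^2 + 10*t - 19)/(2*t - 12)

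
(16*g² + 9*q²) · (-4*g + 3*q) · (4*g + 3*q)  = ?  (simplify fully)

-256*g⁴ + 81*q⁴

Pair the conjugate factors: ((3*q)+(4*g))((3*q)-(4*g)) = -16*g² + 9*q², then repeat with the next factor.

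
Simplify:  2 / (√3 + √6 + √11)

(-3*√22 - √11 + 4*√6 + 7*√3)/17

Group as (√3 + √6) + √11; multiply by (√3 + √6) - √11, then rationalise the remaining surd.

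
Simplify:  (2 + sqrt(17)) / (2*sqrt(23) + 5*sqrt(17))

(-2*sqrt(391) - 4*sqrt(23) + 10*sqrt(17) + 85)/333

Multiply numerator and denominator by -2*sqrt(23) + 5*sqrt(17).
Denominator becomes 333; numerator becomes -2*sqrt(391) - 4*sqrt(23) + 10*sqrt(17) + 85.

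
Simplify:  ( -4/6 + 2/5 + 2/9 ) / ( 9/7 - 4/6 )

Numerator: -4/6 + 2/5 + 2/9 = -2/45
Denominator: 9/7 - 4/6 = 13/21
Divide: (-2/45) · (21/13) = -14/195

-14/195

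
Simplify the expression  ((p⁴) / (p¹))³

Inside the bracket: p³
Raise to the power 3: p⁹

p⁹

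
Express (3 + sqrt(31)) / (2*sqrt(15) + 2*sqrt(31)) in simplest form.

(-sqrt(465) - 3*sqrt(15) + 3*sqrt(31) + 31)/32

Multiply numerator and denominator by -2*sqrt(15) + 2*sqrt(31).
Denominator becomes 64; numerator becomes -2*sqrt(465) - 6*sqrt(15) + 6*sqrt(31) + 62.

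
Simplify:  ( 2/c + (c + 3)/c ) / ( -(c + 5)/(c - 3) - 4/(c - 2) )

Numerator: 2/c + (c + 3)/c = (c + 5)/c
Denominator: -(c + 5)/(c - 3) - 4/(c - 2) = (-c^2 - 7*c + 22)/(c^2 - 5*c + 6)
Divide: ((c + 5)/c) · ((c^2 - 5*c + 6)/(-c^2 - 7*c + 22)) = (-c^3 + 19*c - 30)/(c^3 + 7*c^2 - 22*c)

(-c^3 + 19*c - 30)/(c^3 + 7*c^2 - 22*c)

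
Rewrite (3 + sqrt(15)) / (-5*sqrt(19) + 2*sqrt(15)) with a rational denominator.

Multiply numerator and denominator by 2*sqrt(15) + 5*sqrt(19).
Denominator becomes -415; numerator becomes 6*sqrt(15) + 30 + 15*sqrt(19) + 5*sqrt(285).

(-5*sqrt(285) - 15*sqrt(19) - 30 - 6*sqrt(15))/415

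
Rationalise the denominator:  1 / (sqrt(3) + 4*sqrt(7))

Multiply numerator and denominator by -sqrt(3) + 4*sqrt(7).
Denominator becomes 109; numerator becomes -sqrt(3) + 4*sqrt(7).

(-sqrt(3) + 4*sqrt(7))/109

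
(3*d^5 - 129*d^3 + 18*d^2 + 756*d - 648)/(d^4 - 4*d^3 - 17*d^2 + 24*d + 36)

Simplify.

(3*d^2 + 15*d - 18)/(d + 1)

Factor: 3*d^5 - 129*d^3 + 18*d^2 + 756*d - 648 = 3*(d - 6)*(d + 3)*(d + 6)*(d - 2)*(d - 1);  d^4 - 4*d^3 - 17*d^2 + 24*d + 36 = (d + 3)*(d - 2)*(d + 1)*(d - 6)
Cancel the common factors (d - 6), (d - 2), (d + 3).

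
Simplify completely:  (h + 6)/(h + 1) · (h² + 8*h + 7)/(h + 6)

h + 7

Factor: h² + 8*h + 7 = (h + 7)·(h + 1)
Cancel the common factors (h + 1), (h + 6).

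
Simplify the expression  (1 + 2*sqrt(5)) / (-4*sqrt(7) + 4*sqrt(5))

Multiply numerator and denominator by 4*sqrt(5) + 4*sqrt(7).
Denominator becomes -32; numerator becomes 4*sqrt(5) + 4*sqrt(7) + 40 + 8*sqrt(35).

(-2*sqrt(35) - 10 - sqrt(7) - sqrt(5))/8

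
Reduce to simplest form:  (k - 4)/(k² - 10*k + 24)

Factor: k² - 10*k + 24 = (k - 6)·(k - 4)
Cancel the common factor (k - 4).

1/(k - 6)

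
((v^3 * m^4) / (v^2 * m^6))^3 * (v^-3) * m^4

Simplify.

Inside the bracket: v^1 * (m^-2)
Raise to the power 3: v^3 * (m^-6)
Multiply by (v^-3) * m^4: add exponents.

m^(-2)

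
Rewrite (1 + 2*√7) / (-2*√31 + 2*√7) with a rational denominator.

(-2*√217 - 14 - √31 - √7)/48

Multiply numerator and denominator by 2*√7 + 2*√31.
Denominator becomes -96; numerator becomes 2*√7 + 2*√31 + 28 + 4*√217.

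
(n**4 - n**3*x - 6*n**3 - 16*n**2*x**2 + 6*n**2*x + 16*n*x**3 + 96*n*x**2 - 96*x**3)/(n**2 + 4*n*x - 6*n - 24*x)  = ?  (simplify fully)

n**2 - 5*n*x + 4*x**2

Factor: n**4 - n**3*x - 6*n**3 - 16*n**2*x**2 + 6*n**2*x + 16*n*x**3 + 96*n*x**2 - 96*x**3 = (n - x)*(n - 6)*(n - 4*x)*(n + 4*x);  n**2 + 4*n*x - 6*n - 24*x = (n - 6)*(n + 4*x)
Cancel the common factors (n - 6), (n + 4*x).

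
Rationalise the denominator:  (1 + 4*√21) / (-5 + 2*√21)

Multiply numerator and denominator by -2*√21 - 5.
Denominator becomes -59; numerator becomes -173 - 22*√21.

(22*√21 + 173)/59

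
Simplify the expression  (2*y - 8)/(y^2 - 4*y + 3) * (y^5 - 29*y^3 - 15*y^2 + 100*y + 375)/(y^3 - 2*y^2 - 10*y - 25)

Factor: 2*y - 8 = 2*(y - 4);  y^2 - 4*y + 3 = (y - 1)*(y - 3);  y^5 - 29*y^3 - 15*y^2 + 100*y + 375 = (y + 5)*(y^2 + 3*y + 5)*(y - 5)*(y - 3);  y^3 - 2*y^2 - 10*y - 25 = (y^2 + 3*y + 5)*(y - 5)
Cancel the common factors (y^2 + 3*y + 5), (y - 3), (y - 5).

(2*y^2 + 2*y - 40)/(y - 1)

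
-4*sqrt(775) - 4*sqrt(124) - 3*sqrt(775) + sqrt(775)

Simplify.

4*sqrt(775) = 20*sqrt(31); 4*sqrt(124) = 8*sqrt(31); 3*sqrt(775) = 15*sqrt(31); sqrt(775) = 5*sqrt(31)
Combine: (-20 - 8 - 15 + 5)·sqrt(31) = -38*sqrt(31)

-38*sqrt(31)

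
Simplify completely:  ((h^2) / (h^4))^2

Inside the bracket: (h^-2)
Raise to the power 2: (h^-4)

h^(-4)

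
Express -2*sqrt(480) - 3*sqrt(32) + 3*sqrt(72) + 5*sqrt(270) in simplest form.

6*sqrt(2) + 7*sqrt(30)

2*sqrt(480) = 8*sqrt(30); 3*sqrt(32) = 12*sqrt(2); 3*sqrt(72) = 18*sqrt(2); 5*sqrt(270) = 15*sqrt(30)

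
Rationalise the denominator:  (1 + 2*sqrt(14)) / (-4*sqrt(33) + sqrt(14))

(-8*sqrt(462) - 28 - 4*sqrt(33) - sqrt(14))/514

Multiply numerator and denominator by sqrt(14) + 4*sqrt(33).
Denominator becomes -514; numerator becomes sqrt(14) + 4*sqrt(33) + 28 + 8*sqrt(462).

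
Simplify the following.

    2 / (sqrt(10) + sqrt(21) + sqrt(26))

Group as (sqrt(10) + sqrt(26)) + sqrt(21); multiply by (sqrt(10) + sqrt(26)) - sqrt(21), then rationalise the remaining surd.

(-8*sqrt(1365) + 10*sqrt(26) + 30*sqrt(21) + 74*sqrt(10))/815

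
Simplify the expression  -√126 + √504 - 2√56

-√14

√126 = 3*√14; √504 = 6*√14; 2√56 = 4*√14
Combine: (-3 + 6 - 4)·√14 = -√14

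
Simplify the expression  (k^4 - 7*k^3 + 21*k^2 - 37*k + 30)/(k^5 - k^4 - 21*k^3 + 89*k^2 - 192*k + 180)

Factor: k^4 - 7*k^3 + 21*k^2 - 37*k + 30 = (k^2 - 2*k + 5)*(k - 3)*(k - 2);  k^5 - k^4 - 21*k^3 + 89*k^2 - 192*k + 180 = (k^2 - 2*k + 5)*(k + 6)*(k - 2)*(k - 3)
Cancel the common factors (k^2 - 2*k + 5), (k - 2), (k - 3).

1/(k + 6)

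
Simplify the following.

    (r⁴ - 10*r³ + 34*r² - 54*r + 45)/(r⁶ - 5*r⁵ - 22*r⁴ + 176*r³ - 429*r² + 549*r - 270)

Factor: r⁴ - 10*r³ + 34*r² - 54*r + 45 = (r - 5)·(r - 3)·(r² - 2*r + 3);  r⁶ - 5*r⁵ - 22*r⁴ + 176*r³ - 429*r² + 549*r - 270 = (r - 3)·(r - 1)·(r² - 2*r + 3)·(r - 5)·(r + 6)
Cancel the common factors (r² - 2*r + 3), (r - 5), (r - 3).

1/(r² + 5*r - 6)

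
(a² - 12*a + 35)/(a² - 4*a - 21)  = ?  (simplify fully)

(a - 5)/(a + 3)

Factor: a² - 12*a + 35 = (a - 7)·(a - 5);  a² - 4*a - 21 = (a + 3)·(a - 7)
Cancel the common factor (a - 7).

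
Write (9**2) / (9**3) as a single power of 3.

3**(-2)

9**2 = 3**4; 9**3 = 3**6
Combine exponents: 3**(-2)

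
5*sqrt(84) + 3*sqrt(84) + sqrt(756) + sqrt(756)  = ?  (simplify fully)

28*sqrt(21)

5*sqrt(84) = 10*sqrt(21); 3*sqrt(84) = 6*sqrt(21); sqrt(756) = 6*sqrt(21); sqrt(756) = 6*sqrt(21)
Combine: (10 + 6 + 6 + 6)·sqrt(21) = 28*sqrt(21)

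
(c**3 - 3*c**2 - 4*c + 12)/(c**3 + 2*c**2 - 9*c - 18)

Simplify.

(c - 2)/(c + 3)

Factor: c**3 - 3*c**2 - 4*c + 12 = (c + 2)*(c - 2)*(c - 3);  c**3 + 2*c**2 - 9*c - 18 = (c + 3)*(c + 2)*(c - 3)
Cancel the common factors (c - 3), (c + 2).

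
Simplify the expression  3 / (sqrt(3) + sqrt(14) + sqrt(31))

Group as (sqrt(14) + sqrt(31)) + sqrt(3); multiply by (sqrt(14) + sqrt(31)) - sqrt(3), then rationalise the remaining surd.

(-30*sqrt(14) - 63*sqrt(3) + 3*sqrt(1302) + 21*sqrt(31))/14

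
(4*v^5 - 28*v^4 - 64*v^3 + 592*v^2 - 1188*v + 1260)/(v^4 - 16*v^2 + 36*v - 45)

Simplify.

4*v - 28

Factor: 4*v^5 - 28*v^4 - 64*v^3 + 592*v^2 - 1188*v + 1260 = 4*(v - 3)*(v^2 - 2*v + 3)*(v - 7)*(v + 5);  v^4 - 16*v^2 + 36*v - 45 = (v + 5)*(v - 3)*(v^2 - 2*v + 3)
Cancel the common factors (v^2 - 2*v + 3), (v - 3), (v + 5).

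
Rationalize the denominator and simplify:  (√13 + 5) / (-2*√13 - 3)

(-7*√13 - 11)/43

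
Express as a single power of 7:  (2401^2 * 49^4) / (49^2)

7^12

2401^2 = 7^8; 49^4 = 7^8; 49^2 = 7^4
Combine exponents: 7^12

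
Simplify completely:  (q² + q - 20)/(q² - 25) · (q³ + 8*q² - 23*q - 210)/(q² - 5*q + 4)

(q² + 13*q + 42)/(q - 1)

Factor: q² + q - 20 = (q - 4)·(q + 5);  q² - 25 = (q - 5)·(q + 5);  q³ + 8*q² - 23*q - 210 = (q - 5)·(q + 6)·(q + 7);  q² - 5*q + 4 = (q - 1)·(q - 4)
Cancel the common factors (q - 4), (q + 5), (q - 5).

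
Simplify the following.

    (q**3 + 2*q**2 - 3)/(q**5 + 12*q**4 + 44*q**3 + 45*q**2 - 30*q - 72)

Factor: q**3 + 2*q**2 - 3 = (q - 1)*(q**2 + 3*q + 3);  q**5 + 12*q**4 + 44*q**3 + 45*q**2 - 30*q - 72 = (q**2 + 3*q + 3)*(q + 6)*(q - 1)*(q + 4)
Cancel the common factors (q**2 + 3*q + 3), (q - 1).

1/(q**2 + 10*q + 24)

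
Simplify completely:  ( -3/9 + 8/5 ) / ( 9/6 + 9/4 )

76/225

Numerator: -3/9 + 8/5 = 19/15
Denominator: 9/6 + 9/4 = 15/4
Divide: (19/15) · (4/15) = 76/225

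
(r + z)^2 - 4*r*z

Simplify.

Expand the square and combine the 4*r*z term.

(r - z)^2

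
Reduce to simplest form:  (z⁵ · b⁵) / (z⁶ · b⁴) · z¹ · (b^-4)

Quotient: (z^-1) · b¹
Multiply by z¹ · (b^-4): add exponents.

b^(-3)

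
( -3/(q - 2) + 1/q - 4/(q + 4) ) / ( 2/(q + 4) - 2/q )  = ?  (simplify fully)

Numerator: -3/(q - 2) + 1/q - 4/(q + 4) = (-6*q² - 2*q - 8)/(q³ + 2*q² - 8*q)
Denominator: 2/(q + 4) - 2/q = -8/(q² + 4*q)
Divide: ((-6*q² - 2*q - 8)/(q³ + 2*q² - 8*q)) · (-q²/8 - q/2) = (3*q² + q + 4)/(4*q - 8)

(3*q² + q + 4)/(4*q - 8)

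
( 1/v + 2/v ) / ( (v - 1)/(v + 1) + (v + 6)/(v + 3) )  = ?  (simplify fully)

(3*v^2 + 12*v + 9)/(2*v^3 + 9*v^2 + 3*v)

Numerator: 1/v + 2/v = 3/v
Denominator: (v - 1)/(v + 1) + (v + 6)/(v + 3) = (2*v^2 + 9*v + 3)/(v^2 + 4*v + 3)
Divide: (3/v) · ((v^2 + 4*v + 3)/(2*v^2 + 9*v + 3)) = (3*v^2 + 12*v + 9)/(2*v^3 + 9*v^2 + 3*v)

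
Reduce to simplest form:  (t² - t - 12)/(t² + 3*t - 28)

Factor: t² - t - 12 = (t + 3)·(t - 4);  t² + 3*t - 28 = (t - 4)·(t + 7)
Cancel the common factor (t - 4).

(t + 3)/(t + 7)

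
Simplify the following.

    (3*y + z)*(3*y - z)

Product of conjugates: (P+Q)(P-Q) = P**2 - Q**2.

9*y**2 - z**2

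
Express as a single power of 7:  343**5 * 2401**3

343**5 = 7**15; 2401**3 = 7**12
Combine exponents: 7**27

7**27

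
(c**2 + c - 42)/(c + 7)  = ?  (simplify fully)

c - 6

Factor: c**2 + c - 42 = (c - 6)*(c + 7)
Cancel the common factor (c + 7).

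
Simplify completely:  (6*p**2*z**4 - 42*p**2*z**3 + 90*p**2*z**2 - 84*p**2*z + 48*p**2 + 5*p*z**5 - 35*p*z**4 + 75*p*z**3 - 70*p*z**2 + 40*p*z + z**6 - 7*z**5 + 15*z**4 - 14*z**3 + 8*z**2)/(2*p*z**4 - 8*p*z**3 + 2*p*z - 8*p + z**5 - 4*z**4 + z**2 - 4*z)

(3*p*z - 6*p + z**2 - 2*z)/(z + 1)

Factor: 6*p**2*z**4 - 42*p**2*z**3 + 90*p**2*z**2 - 84*p**2*z + 48*p**2 + 5*p*z**5 - 35*p*z**4 + 75*p*z**3 - 70*p*z**2 + 40*p*z + z**6 - 7*z**5 + 15*z**4 - 14*z**3 + 8*z**2 = (3*p + z)*(z - 4)*(z - 2)*(2*p + z)*(z**2 - z + 1);  2*p*z**4 - 8*p*z**3 + 2*p*z - 8*p + z**5 - 4*z**4 + z**2 - 4*z = (z - 4)*(z + 1)*(2*p + z)*(z**2 - z + 1)
Cancel the common factors (z**2 - z + 1), (2*p + z), (z - 4).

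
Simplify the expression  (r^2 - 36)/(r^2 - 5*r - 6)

Factor: r^2 - 36 = (r - 6)*(r + 6);  r^2 - 5*r - 6 = (r - 6)*(r + 1)
Cancel the common factor (r - 6).

(r + 6)/(r + 1)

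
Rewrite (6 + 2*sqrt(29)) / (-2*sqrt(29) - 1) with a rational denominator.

(-22 - 2*sqrt(29))/23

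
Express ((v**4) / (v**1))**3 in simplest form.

v**9

Inside the bracket: v**3
Raise to the power 3: v**9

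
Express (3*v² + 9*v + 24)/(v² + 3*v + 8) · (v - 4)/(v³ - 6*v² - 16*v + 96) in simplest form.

3/(v² - 2*v - 24)

Factor: 3*v² + 9*v + 24 = 3·(v² + 3*v + 8);  v³ - 6*v² - 16*v + 96 = (v + 4)·(v - 4)·(v - 6)
Cancel the common factors (v² + 3*v + 8), (v - 4).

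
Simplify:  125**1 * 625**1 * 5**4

125**1 = 5**3; 625**1 = 5**4; 5**4 = 5**4
Combine exponents: 5**11

5**11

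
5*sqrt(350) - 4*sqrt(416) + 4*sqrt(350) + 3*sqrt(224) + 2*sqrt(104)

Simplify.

5*sqrt(350) = 25*sqrt(14); 4*sqrt(416) = 16*sqrt(26); 4*sqrt(350) = 20*sqrt(14); 3*sqrt(224) = 12*sqrt(14); 2*sqrt(104) = 4*sqrt(26)

-12*sqrt(26) + 57*sqrt(14)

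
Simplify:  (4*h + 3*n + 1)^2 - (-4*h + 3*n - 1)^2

12*n*(4*h + 1)

Binomially expand both and collect terms in (3*n), (4*h + 1).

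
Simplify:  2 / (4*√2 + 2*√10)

Multiply numerator and denominator by -2*√10 + 4*√2.
Denominator becomes -8; numerator becomes -4*√10 + 8*√2.

(-2*√2 + √10)/2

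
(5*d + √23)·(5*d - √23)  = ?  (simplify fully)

Product of conjugates: (P+Q)(P-Q) = P^2 - Q^2.

25*d² - 23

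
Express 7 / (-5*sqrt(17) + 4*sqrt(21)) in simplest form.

Multiply numerator and denominator by 4*sqrt(21) + 5*sqrt(17).
Denominator becomes -89; numerator becomes 28*sqrt(21) + 35*sqrt(17).

(-35*sqrt(17) - 28*sqrt(21))/89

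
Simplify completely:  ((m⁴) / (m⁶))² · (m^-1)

m^(-5)

Inside the bracket: (m^-2)
Raise to the power 2: (m^-4)
Multiply by (m^-1): add exponents.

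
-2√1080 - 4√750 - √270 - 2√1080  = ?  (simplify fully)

-47*√30

2√1080 = 12*√30; 4√750 = 20*√30; √270 = 3*√30; 2√1080 = 12*√30
Combine: (-12 - 20 - 3 - 12)·√30 = -47*√30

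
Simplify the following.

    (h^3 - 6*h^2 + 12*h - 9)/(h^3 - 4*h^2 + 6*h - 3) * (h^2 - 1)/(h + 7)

Factor: h^3 - 6*h^2 + 12*h - 9 = (h - 3)*(h^2 - 3*h + 3);  h^3 - 4*h^2 + 6*h - 3 = (h^2 - 3*h + 3)*(h - 1);  h^2 - 1 = (h - 1)*(h + 1)
Cancel the common factors (h^2 - 3*h + 3), (h - 1).

(h^2 - 2*h - 3)/(h + 7)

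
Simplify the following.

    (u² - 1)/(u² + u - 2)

Factor: u² - 1 = (u - 1)·(u + 1);  u² + u - 2 = (u + 2)·(u - 1)
Cancel the common factor (u - 1).

(u + 1)/(u + 2)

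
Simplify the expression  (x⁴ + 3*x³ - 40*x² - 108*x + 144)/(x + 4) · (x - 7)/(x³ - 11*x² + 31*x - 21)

(x² - 36)/(x - 3)

Factor: x⁴ + 3*x³ - 40*x² - 108*x + 144 = (x - 6)·(x + 4)·(x - 1)·(x + 6);  x³ - 11*x² + 31*x - 21 = (x - 3)·(x - 1)·(x - 7)
Cancel the common factors (x - 7), (x - 1), (x + 4).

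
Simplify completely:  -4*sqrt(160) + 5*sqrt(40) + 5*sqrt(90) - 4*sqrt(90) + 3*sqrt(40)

3*sqrt(10)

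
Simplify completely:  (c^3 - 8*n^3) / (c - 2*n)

Factor as (a-b)(a^2+ab+b^2) with a=c, b=(2*n).

c^2 + 2*c*n + 4*n^2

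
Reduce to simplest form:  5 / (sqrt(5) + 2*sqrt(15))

(-sqrt(5) + 2*sqrt(15))/11

Multiply numerator and denominator by -sqrt(5) + 2*sqrt(15).
Denominator becomes 55; numerator becomes -5*sqrt(5) + 10*sqrt(15).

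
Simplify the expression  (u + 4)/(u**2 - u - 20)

1/(u - 5)

Factor: u**2 - u - 20 = (u - 5)*(u + 4)
Cancel the common factor (u + 4).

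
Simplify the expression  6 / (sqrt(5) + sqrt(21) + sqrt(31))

(-12*sqrt(3255) - 30*sqrt(31) + 90*sqrt(21) + 282*sqrt(5))/395

Group as (sqrt(5) + sqrt(21)) + sqrt(31); multiply by (sqrt(5) + sqrt(21)) - sqrt(31), then rationalise the remaining surd.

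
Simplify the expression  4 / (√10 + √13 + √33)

Group as (√13 + √33) + √10; multiply by (√13 + √33) - √10, then rationalise the remaining surd.

(-2*√4290 - 10*√33 + 30*√13 + 36*√10)/105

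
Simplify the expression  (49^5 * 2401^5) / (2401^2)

49^5 = 7^10; 2401^5 = 7^20; 2401^2 = 7^8
Combine exponents: 7^22

7^22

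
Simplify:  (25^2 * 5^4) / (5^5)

5^3

25^2 = 5^4; 5^4 = 5^4; 5^5 = 5^5
Combine exponents: 5^3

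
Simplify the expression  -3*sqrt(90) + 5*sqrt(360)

21*sqrt(10)

3*sqrt(90) = 9*sqrt(10); 5*sqrt(360) = 30*sqrt(10)
Combine: (-9 + 30)·sqrt(10) = 21*sqrt(10)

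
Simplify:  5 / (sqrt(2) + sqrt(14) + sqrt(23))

(-20*sqrt(161) - 35*sqrt(23) + 55*sqrt(14) + 175*sqrt(2))/63

Group as (sqrt(14) + sqrt(23)) + sqrt(2); multiply by (sqrt(14) + sqrt(23)) - sqrt(2), then rationalise the remaining surd.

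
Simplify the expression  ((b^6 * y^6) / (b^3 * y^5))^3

b^9*y^3

Inside the bracket: b^3 * y^1
Raise to the power 3: b^9 * y^3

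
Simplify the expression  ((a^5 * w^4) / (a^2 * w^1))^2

Inside the bracket: a^3 * w^3
Raise to the power 2: a^6 * w^6

a^6*w^6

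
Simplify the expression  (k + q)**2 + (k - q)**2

Write as f(k,q) + f(k,-q) and expand.

2*k**2 + 2*q**2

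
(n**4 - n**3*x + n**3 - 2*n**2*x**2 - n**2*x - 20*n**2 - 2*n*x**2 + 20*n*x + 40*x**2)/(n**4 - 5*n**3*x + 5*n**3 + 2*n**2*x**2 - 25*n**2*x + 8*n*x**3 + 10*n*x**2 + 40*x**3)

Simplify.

(-n + 4)/(-n + 4*x)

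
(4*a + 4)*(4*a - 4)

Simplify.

(4*a)**2 - (4)**2 = 16*a**2 - 16.

16*a**2 - 16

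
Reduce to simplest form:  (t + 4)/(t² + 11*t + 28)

Factor: t² + 11*t + 28 = (t + 7)·(t + 4)
Cancel the common factor (t + 4).

1/(t + 7)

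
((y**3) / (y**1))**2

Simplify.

Inside the bracket: y**2
Raise to the power 2: y**4

y**4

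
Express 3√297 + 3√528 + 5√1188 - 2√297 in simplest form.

3√297 = 9*√33; 3√528 = 12*√33; 5√1188 = 30*√33; 2√297 = 6*√33
Combine: (9 + 12 + 30 - 6)·√33 = 45*√33

45*√33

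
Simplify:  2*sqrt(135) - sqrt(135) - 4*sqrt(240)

-13*sqrt(15)

2*sqrt(135) = 6*sqrt(15); sqrt(135) = 3*sqrt(15); 4*sqrt(240) = 16*sqrt(15)
Combine: (6 - 3 - 16)·sqrt(15) = -13*sqrt(15)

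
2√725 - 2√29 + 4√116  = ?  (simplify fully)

16*√29

2√725 = 10*√29; 2√29 = 2*√29; 4√116 = 8*√29
Combine: (10 - 2 + 8)·√29 = 16*√29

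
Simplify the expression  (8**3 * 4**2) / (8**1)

8**3 = 2**9; 4**2 = 2**4; 8**1 = 2**3
Combine exponents: 2**10

2**10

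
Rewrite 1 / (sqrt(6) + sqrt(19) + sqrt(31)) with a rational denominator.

Group as (sqrt(19) + sqrt(31)) + sqrt(6); multiply by (sqrt(19) + sqrt(31)) - sqrt(6), then rationalise the remaining surd.

(-sqrt(3534) - 3*sqrt(31) + 9*sqrt(19) + 22*sqrt(6))/210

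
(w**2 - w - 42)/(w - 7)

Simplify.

Factor: w**2 - w - 42 = (w - 7)*(w + 6)
Cancel the common factor (w - 7).

w + 6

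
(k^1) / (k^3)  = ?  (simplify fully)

k^(-2)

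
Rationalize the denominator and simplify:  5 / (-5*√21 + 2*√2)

(-25*√21 - 10*√2)/517

Multiply numerator and denominator by 2*√2 + 5*√21.
Denominator becomes -517; numerator becomes 10*√2 + 25*√21.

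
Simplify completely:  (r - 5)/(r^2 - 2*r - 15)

1/(r + 3)

Factor: r^2 - 2*r - 15 = (r - 5)*(r + 3)
Cancel the common factor (r - 5).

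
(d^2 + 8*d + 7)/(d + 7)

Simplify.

Factor: d^2 + 8*d + 7 = (d + 1)*(d + 7)
Cancel the common factor (d + 7).

d + 1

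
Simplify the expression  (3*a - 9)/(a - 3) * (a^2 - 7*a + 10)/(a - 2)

Factor: 3*a - 9 = 3*(a - 3);  a^2 - 7*a + 10 = (a - 2)*(a - 5)
Cancel the common factors (a - 3), (a - 2).

3*a - 15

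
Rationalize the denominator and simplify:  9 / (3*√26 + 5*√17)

Multiply numerator and denominator by -3*√26 + 5*√17.
Denominator becomes 191; numerator becomes -27*√26 + 45*√17.

(-27*√26 + 45*√17)/191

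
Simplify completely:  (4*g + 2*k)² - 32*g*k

Expand the square and combine the 32*g*k term.

4*(2*g - k)²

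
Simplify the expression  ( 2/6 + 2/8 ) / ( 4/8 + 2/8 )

7/9

Numerator: 2/6 + 2/8 = 7/12
Denominator: 4/8 + 2/8 = 3/4
Divide: (7/12) · (4/3) = 7/9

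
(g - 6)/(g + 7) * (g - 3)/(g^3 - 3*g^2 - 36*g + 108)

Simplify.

Factor: g^3 - 3*g^2 - 36*g + 108 = (g - 3)*(g + 6)*(g - 6)
Cancel the common factors (g - 3), (g - 6).

1/(g^2 + 13*g + 42)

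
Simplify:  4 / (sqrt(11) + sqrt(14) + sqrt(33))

Group as (sqrt(11) + sqrt(14)) + sqrt(33); multiply by (sqrt(11) + sqrt(14)) - sqrt(33), then rationalise the remaining surd.

(-11*sqrt(42) - 4*sqrt(33) + 15*sqrt(14) + 18*sqrt(11))/69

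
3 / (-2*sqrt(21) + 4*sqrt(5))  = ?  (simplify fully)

(-3*sqrt(21) - 6*sqrt(5))/2

Multiply numerator and denominator by 4*sqrt(5) + 2*sqrt(21).
Denominator becomes -4; numerator becomes 12*sqrt(5) + 6*sqrt(21).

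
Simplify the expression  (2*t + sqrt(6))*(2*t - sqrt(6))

Product of conjugates: (P+Q)(P-Q) = P^2 - Q^2.

4*t^2 - 6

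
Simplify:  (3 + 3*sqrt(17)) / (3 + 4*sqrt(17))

(3*sqrt(17) + 195)/263

Multiply numerator and denominator by -4*sqrt(17) + 3.
Denominator becomes -263; numerator becomes -195 - 3*sqrt(17).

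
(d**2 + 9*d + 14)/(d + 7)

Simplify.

d + 2

Factor: d**2 + 9*d + 14 = (d + 7)*(d + 2)
Cancel the common factor (d + 7).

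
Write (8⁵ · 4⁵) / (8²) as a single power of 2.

2^19

8⁵ = 2^15; 4⁵ = 2^10; 8² = 2^6
Combine exponents: 2^19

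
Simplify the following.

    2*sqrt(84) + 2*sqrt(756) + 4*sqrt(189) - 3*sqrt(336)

16*sqrt(21)

2*sqrt(84) = 4*sqrt(21); 2*sqrt(756) = 12*sqrt(21); 4*sqrt(189) = 12*sqrt(21); 3*sqrt(336) = 12*sqrt(21)
Combine: (4 + 12 + 12 - 12)·sqrt(21) = 16*sqrt(21)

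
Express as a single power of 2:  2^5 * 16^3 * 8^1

2^5 = 2^5; 16^3 = 2^12; 8^1 = 2^3
Combine exponents: 2^20

2^20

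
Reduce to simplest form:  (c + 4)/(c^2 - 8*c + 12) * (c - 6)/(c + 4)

Factor: c^2 - 8*c + 12 = (c - 2)*(c - 6)
Cancel the common factors (c - 6), (c + 4).

1/(c - 2)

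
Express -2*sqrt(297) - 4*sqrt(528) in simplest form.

2*sqrt(297) = 6*sqrt(33); 4*sqrt(528) = 16*sqrt(33)
Combine: (-6 - 16)·sqrt(33) = -22*sqrt(33)

-22*sqrt(33)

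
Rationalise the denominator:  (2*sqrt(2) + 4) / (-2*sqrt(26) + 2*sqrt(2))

(-sqrt(26) - sqrt(13) - sqrt(2) - 1)/12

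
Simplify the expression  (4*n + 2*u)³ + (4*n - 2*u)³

128*n³ + 96*n*u²

Only the even-power cross terms survive.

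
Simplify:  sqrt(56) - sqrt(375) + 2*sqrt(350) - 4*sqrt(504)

sqrt(56) = 2*sqrt(14); sqrt(375) = 5*sqrt(15); 2*sqrt(350) = 10*sqrt(14); 4*sqrt(504) = 24*sqrt(14)

-12*sqrt(14) - 5*sqrt(15)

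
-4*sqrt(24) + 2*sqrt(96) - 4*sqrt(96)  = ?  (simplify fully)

-16*sqrt(6)

4*sqrt(24) = 8*sqrt(6); 2*sqrt(96) = 8*sqrt(6); 4*sqrt(96) = 16*sqrt(6)
Combine: (-8 + 8 - 16)·sqrt(6) = -16*sqrt(6)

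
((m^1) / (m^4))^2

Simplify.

Inside the bracket: (m^-3)
Raise to the power 2: (m^-6)

m^(-6)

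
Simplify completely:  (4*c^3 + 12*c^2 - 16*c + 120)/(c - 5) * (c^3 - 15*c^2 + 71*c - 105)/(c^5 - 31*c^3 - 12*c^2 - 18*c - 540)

(4*c^2 - 40*c + 84)/(c^2 - 3*c - 18)

Factor: 4*c^3 + 12*c^2 - 16*c + 120 = 4*(c + 5)*(c^2 - 2*c + 6);  c^3 - 15*c^2 + 71*c - 105 = (c - 7)*(c - 5)*(c - 3);  c^5 - 31*c^3 - 12*c^2 - 18*c - 540 = (c + 5)*(c^2 - 2*c + 6)*(c - 6)*(c + 3)
Cancel the common factors (c^2 - 2*c + 6), (c + 5), (c - 5).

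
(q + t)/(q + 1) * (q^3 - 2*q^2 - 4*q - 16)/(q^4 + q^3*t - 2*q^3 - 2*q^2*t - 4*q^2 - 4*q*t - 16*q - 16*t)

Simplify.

Factor: q^3 - 2*q^2 - 4*q - 16 = (q - 4)*(q^2 + 2*q + 4);  q^4 + q^3*t - 2*q^3 - 2*q^2*t - 4*q^2 - 4*q*t - 16*q - 16*t = (q - 4)*(q + t)*(q^2 + 2*q + 4)
Cancel the common factors (q^2 + 2*q + 4), (q + t), (q - 4).

1/(q + 1)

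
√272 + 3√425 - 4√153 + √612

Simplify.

√272 = 4*√17; 3√425 = 15*√17; 4√153 = 12*√17; √612 = 6*√17
Combine: (4 + 15 - 12 + 6)·√17 = 13*√17

13*√17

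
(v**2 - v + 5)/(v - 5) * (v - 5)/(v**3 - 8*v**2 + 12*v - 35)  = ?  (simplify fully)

1/(v - 7)

Factor: v**3 - 8*v**2 + 12*v - 35 = (v - 7)*(v**2 - v + 5)
Cancel the common factors (v**2 - v + 5), (v - 5).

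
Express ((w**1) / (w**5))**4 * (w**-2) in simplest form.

w**(-18)

Inside the bracket: (w**-4)
Raise to the power 4: (w**-16)
Multiply by (w**-2): add exponents.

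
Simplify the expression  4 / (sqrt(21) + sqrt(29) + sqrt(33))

(-24*sqrt(2233) + 68*sqrt(33) + 100*sqrt(29) + 164*sqrt(21))/2147

Group as (sqrt(21) + sqrt(29)) + sqrt(33); multiply by (sqrt(21) + sqrt(29)) - sqrt(33), then rationalise the remaining surd.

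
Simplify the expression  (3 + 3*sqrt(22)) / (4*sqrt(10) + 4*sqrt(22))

(-2*sqrt(55) - sqrt(10) + sqrt(22) + 22)/16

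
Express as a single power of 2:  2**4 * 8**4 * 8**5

2**31

2**4 = 2**4; 8**4 = 2**12; 8**5 = 2**15
Combine exponents: 2**31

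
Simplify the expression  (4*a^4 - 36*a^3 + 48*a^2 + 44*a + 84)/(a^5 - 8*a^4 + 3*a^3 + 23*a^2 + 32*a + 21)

Factor: 4*a^4 - 36*a^3 + 48*a^2 + 44*a + 84 = 4*(a^2 + a + 1)*(a - 7)*(a - 3);  a^5 - 8*a^4 + 3*a^3 + 23*a^2 + 32*a + 21 = (a - 7)*(a + 1)*(a - 3)*(a^2 + a + 1)
Cancel the common factors (a^2 + a + 1), (a - 3), (a - 7).

4/(a + 1)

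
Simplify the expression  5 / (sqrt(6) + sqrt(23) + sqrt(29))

(-5*sqrt(4002) + 30*sqrt(23) + 115*sqrt(6))/276

Group as (sqrt(6) + sqrt(29)) + sqrt(23); multiply by (sqrt(6) + sqrt(29)) - sqrt(23), then rationalise the remaining surd.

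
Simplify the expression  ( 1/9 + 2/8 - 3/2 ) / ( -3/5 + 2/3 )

-205/12

Numerator: 1/9 + 2/8 - 3/2 = -41/36
Denominator: -3/5 + 2/3 = 1/15
Divide: (-41/36) · (15) = -205/12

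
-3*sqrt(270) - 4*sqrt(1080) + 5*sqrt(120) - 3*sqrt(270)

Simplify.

3*sqrt(270) = 9*sqrt(30); 4*sqrt(1080) = 24*sqrt(30); 5*sqrt(120) = 10*sqrt(30); 3*sqrt(270) = 9*sqrt(30)
Combine: (-9 - 24 + 10 - 9)·sqrt(30) = -32*sqrt(30)

-32*sqrt(30)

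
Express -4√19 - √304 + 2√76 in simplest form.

4√19 = 4*√19; √304 = 4*√19; 2√76 = 4*√19
Combine: (-4 - 4 + 4)·√19 = -4*√19

-4*√19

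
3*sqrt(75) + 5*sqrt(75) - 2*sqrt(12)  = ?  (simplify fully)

36*sqrt(3)

3*sqrt(75) = 15*sqrt(3); 5*sqrt(75) = 25*sqrt(3); 2*sqrt(12) = 4*sqrt(3)
Combine: (15 + 25 - 4)·sqrt(3) = 36*sqrt(3)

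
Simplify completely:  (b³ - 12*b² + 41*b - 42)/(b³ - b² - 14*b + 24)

Factor: b³ - 12*b² + 41*b - 42 = (b - 3)·(b - 7)·(b - 2);  b³ - b² - 14*b + 24 = (b - 2)·(b + 4)·(b - 3)
Cancel the common factors (b - 3), (b - 2).

(b - 7)/(b + 4)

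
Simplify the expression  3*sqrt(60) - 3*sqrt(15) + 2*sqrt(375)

13*sqrt(15)

3*sqrt(60) = 6*sqrt(15); 3*sqrt(15) = 3*sqrt(15); 2*sqrt(375) = 10*sqrt(15)
Combine: (6 - 3 + 10)·sqrt(15) = 13*sqrt(15)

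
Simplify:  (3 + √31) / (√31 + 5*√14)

Multiply numerator and denominator by -5*√14 + √31.
Denominator becomes -319; numerator becomes -5*√434 - 15*√14 + 3*√31 + 31.

(-31 - 3*√31 + 15*√14 + 5*√434)/319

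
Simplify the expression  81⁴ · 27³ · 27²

81⁴ = 3^16; 27³ = 3^9; 27² = 3^6
Combine exponents: 3^31

3^31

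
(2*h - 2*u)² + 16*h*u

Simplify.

Expanding gives 4*h² + 8*h*u + 4*u², a perfect square.

4*(h + u)²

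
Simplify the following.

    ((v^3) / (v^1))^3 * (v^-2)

v^4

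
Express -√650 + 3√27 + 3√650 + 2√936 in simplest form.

√650 = 5*√26; 3√27 = 9*√3; 3√650 = 15*√26; 2√936 = 12*√26

9*√3 + 22*√26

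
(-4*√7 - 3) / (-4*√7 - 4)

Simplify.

(-√7 + 25)/24

Multiply numerator and denominator by -4 + 4*√7.
Denominator becomes -96; numerator becomes -100 + 4*√7.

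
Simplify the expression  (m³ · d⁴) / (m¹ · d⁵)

m²/d

Quotient: m² · (d^-1)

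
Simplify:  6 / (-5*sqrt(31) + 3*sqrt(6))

(-30*sqrt(31) - 18*sqrt(6))/721

Multiply numerator and denominator by 3*sqrt(6) + 5*sqrt(31).
Denominator becomes -721; numerator becomes 18*sqrt(6) + 30*sqrt(31).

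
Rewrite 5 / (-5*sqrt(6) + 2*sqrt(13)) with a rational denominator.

(-25*sqrt(6) - 10*sqrt(13))/98

Multiply numerator and denominator by 2*sqrt(13) + 5*sqrt(6).
Denominator becomes -98; numerator becomes 10*sqrt(13) + 25*sqrt(6).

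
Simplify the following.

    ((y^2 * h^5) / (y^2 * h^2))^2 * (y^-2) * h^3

Inside the bracket: h^3
Raise to the power 2: h^6
Multiply by (y^-2) * h^3: add exponents.

h^9/y^2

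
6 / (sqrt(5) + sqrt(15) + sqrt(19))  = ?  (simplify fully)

Group as (sqrt(5) + sqrt(19)) + sqrt(15); multiply by (sqrt(5) + sqrt(19)) - sqrt(15), then rationalise the remaining surd.

(-60*sqrt(57) + 6*sqrt(19) + 54*sqrt(15) + 174*sqrt(5))/299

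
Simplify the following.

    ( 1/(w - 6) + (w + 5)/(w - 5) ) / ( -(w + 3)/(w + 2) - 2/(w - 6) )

Numerator: 1/(w - 6) + (w + 5)/(w - 5) = (w^2 - 35)/(w^2 - 11*w + 30)
Denominator: -(w + 3)/(w + 2) - 2/(w - 6) = (-w^2 + w + 14)/(w^2 - 4*w - 12)
Divide: ((w^2 - 35)/(w^2 - 11*w + 30)) · ((w^2 - 4*w - 12)/(-w^2 + w + 14)) = (-w^3 - 2*w^2 + 35*w + 70)/(w^3 - 6*w^2 - 9*w + 70)

(-w^3 - 2*w^2 + 35*w + 70)/(w^3 - 6*w^2 - 9*w + 70)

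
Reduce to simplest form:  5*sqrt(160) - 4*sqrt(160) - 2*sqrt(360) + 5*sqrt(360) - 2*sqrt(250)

5*sqrt(160) = 20*sqrt(10); 4*sqrt(160) = 16*sqrt(10); 2*sqrt(360) = 12*sqrt(10); 5*sqrt(360) = 30*sqrt(10); 2*sqrt(250) = 10*sqrt(10)
Combine: (20 - 16 - 12 + 30 - 10)·sqrt(10) = 12*sqrt(10)

12*sqrt(10)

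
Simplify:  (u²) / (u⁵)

Quotient: (u^-3)

u^(-3)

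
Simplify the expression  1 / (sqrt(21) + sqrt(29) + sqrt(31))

(-2*sqrt(18879) + 19*sqrt(31) + 23*sqrt(29) + 39*sqrt(21))/2075

Group as (sqrt(21) + sqrt(29)) + sqrt(31); multiply by (sqrt(21) + sqrt(29)) - sqrt(31), then rationalise the remaining surd.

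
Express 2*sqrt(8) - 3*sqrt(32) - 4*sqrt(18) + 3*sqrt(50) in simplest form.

2*sqrt(8) = 4*sqrt(2); 3*sqrt(32) = 12*sqrt(2); 4*sqrt(18) = 12*sqrt(2); 3*sqrt(50) = 15*sqrt(2)
Combine: (4 - 12 - 12 + 15)·sqrt(2) = -5*sqrt(2)

-5*sqrt(2)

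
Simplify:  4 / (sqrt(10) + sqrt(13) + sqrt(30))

(-80*sqrt(39) - 28*sqrt(30) + 108*sqrt(13) + 132*sqrt(10))/471

Group as (sqrt(10) + sqrt(13)) + sqrt(30); multiply by (sqrt(10) + sqrt(13)) - sqrt(30), then rationalise the remaining surd.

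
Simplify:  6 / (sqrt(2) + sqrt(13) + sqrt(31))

Group as (sqrt(2) + sqrt(31)) + sqrt(13); multiply by (sqrt(2) + sqrt(31)) - sqrt(13), then rationalise the remaining surd.

(-30*sqrt(13) - 63*sqrt(2) + 3*sqrt(806) + 24*sqrt(31))/38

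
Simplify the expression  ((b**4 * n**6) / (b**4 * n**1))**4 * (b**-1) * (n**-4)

Inside the bracket: n**5
Raise to the power 4: n**20
Multiply by (b**-1) * (n**-4): add exponents.

n**16/b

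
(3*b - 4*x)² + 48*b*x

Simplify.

(3*b + 4*x)²

After expansion: 9*b² + 24*b*x + 16*x² — a perfect-square trinomial.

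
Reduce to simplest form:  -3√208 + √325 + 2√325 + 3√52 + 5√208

29*√13

3√208 = 12*√13; √325 = 5*√13; 2√325 = 10*√13; 3√52 = 6*√13; 5√208 = 20*√13
Combine: (-12 + 5 + 10 + 6 + 20)·√13 = 29*√13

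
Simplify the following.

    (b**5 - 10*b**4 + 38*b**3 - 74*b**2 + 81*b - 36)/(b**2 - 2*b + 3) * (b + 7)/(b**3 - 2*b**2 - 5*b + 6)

(b**2 + 3*b - 28)/(b + 2)

Factor: b**5 - 10*b**4 + 38*b**3 - 74*b**2 + 81*b - 36 = (b**2 - 2*b + 3)*(b - 1)*(b - 3)*(b - 4);  b**3 - 2*b**2 - 5*b + 6 = (b - 3)*(b + 2)*(b - 1)
Cancel the common factors (b**2 - 2*b + 3), (b - 3), (b - 1).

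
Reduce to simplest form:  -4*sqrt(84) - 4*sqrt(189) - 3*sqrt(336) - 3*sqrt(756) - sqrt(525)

4*sqrt(84) = 8*sqrt(21); 4*sqrt(189) = 12*sqrt(21); 3*sqrt(336) = 12*sqrt(21); 3*sqrt(756) = 18*sqrt(21); sqrt(525) = 5*sqrt(21)
Combine: (-8 - 12 - 12 - 18 - 5)·sqrt(21) = -55*sqrt(21)

-55*sqrt(21)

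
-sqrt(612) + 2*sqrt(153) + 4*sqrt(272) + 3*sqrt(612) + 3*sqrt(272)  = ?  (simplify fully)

46*sqrt(17)

sqrt(612) = 6*sqrt(17); 2*sqrt(153) = 6*sqrt(17); 4*sqrt(272) = 16*sqrt(17); 3*sqrt(612) = 18*sqrt(17); 3*sqrt(272) = 12*sqrt(17)
Combine: (-6 + 6 + 16 + 18 + 12)·sqrt(17) = 46*sqrt(17)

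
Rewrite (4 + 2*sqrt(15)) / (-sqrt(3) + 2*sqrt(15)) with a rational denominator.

(4*sqrt(3) + 6*sqrt(5) + 8*sqrt(15) + 60)/57

Multiply numerator and denominator by sqrt(3) + 2*sqrt(15).
Denominator becomes 57; numerator becomes 4*sqrt(3) + 6*sqrt(5) + 8*sqrt(15) + 60.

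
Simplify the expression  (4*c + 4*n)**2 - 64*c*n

Expanding gives 16*c**2 - 32*c*n + 16*n**2, a perfect square.

16*(c - n)**2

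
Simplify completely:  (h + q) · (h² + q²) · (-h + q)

Pair the conjugate factors: (q+h)(q-h) = -h² + q², then repeat with the next factor.

-h⁴ + q⁴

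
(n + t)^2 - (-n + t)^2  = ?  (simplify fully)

4*n*t

Binomially expand both and collect terms in t, n.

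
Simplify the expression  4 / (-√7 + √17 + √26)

Group as (√17 + √26) - √7; multiply by (√17 + √26) + √7, then rationalise the remaining surd.

(-18*√7 - √26 + 8*√17 + √3094)/59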